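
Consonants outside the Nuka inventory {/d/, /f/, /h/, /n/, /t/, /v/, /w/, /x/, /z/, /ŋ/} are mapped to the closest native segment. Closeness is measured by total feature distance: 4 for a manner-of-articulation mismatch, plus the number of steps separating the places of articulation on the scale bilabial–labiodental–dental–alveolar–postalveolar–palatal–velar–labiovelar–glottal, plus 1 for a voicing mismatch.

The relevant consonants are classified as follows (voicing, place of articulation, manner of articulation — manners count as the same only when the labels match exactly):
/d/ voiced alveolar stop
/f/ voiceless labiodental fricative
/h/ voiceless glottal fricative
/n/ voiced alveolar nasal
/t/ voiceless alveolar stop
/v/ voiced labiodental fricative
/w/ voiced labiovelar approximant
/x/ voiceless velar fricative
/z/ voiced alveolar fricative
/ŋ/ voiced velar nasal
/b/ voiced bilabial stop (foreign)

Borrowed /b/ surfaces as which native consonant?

/d/ is closest: same manner (stop), place distance 3 (bilabial→alveolar), same voicing; total 3. Next closest is /t/ at distance 4.

d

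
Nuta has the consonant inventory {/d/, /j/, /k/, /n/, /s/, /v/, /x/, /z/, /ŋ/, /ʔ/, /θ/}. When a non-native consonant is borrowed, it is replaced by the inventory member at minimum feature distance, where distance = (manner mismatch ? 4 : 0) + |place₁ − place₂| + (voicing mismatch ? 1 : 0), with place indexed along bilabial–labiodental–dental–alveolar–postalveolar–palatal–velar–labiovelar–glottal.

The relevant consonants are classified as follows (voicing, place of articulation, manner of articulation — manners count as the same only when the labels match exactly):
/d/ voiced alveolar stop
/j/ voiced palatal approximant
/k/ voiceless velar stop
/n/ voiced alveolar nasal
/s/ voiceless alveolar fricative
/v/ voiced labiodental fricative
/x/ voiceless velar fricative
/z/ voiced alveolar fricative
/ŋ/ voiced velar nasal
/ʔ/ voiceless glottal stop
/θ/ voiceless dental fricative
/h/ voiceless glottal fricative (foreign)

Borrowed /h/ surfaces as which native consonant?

/x/ is closest: same manner (fricative), place distance 2 (glottal→velar), same voicing; total 2. Next closest is /ʔ/ at distance 4.

x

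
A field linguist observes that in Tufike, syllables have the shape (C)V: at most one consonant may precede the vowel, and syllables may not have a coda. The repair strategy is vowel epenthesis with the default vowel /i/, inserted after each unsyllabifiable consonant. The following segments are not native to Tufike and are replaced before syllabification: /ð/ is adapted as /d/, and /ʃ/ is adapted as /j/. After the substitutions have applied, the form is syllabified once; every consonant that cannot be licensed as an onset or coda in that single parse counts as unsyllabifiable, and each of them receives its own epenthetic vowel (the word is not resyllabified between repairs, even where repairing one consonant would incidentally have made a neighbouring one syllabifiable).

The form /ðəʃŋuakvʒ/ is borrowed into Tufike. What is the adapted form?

dəjiŋuakiviʒi

Substitution: /ð/ → /d/, /ʃ/ → /j/, giving /dəjŋuakvʒ/.
The consonants /j/, /k/, /v/, /ʒ/ cannot be parsed into a legal (C)V syllable (no codas are permitted; onsets are limited to one consonant).
Inserting the epenthetic vowel yields /j/ → /ji/, /k/ → /ki/, /v/ → /vi/, /ʒ/ → /ʒi/.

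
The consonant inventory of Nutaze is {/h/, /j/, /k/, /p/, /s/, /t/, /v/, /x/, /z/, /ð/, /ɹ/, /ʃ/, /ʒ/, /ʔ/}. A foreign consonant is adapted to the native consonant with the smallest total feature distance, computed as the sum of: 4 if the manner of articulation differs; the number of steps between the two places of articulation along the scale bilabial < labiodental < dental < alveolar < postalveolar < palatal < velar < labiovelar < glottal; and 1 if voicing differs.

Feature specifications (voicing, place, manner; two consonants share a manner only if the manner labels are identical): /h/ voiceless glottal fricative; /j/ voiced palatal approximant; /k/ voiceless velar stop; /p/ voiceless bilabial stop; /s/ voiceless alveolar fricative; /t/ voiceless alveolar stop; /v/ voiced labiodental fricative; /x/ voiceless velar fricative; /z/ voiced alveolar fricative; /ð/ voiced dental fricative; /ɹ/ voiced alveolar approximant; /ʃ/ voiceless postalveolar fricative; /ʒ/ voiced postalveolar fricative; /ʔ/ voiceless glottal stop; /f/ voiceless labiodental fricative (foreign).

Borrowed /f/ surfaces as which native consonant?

v

/v/ is closest: same manner (fricative), place distance 0 (labiodental→labiodental), voicing differs (+1); total 1. Next closest is /s/ at distance 2.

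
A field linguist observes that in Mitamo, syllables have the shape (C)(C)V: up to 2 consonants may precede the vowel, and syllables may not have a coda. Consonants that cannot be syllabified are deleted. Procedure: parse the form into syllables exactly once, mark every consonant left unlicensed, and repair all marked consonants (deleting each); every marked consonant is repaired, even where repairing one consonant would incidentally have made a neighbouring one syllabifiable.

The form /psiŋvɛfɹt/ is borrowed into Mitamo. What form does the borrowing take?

psiŋvɛ

Syllabifying with onset maximization leaves /f/, /ɹ/, /t/ stranded (no codas are permitted; onsets may contain at most 2 consonants).
Deletion applies to /f/, /ɹ/, /t/.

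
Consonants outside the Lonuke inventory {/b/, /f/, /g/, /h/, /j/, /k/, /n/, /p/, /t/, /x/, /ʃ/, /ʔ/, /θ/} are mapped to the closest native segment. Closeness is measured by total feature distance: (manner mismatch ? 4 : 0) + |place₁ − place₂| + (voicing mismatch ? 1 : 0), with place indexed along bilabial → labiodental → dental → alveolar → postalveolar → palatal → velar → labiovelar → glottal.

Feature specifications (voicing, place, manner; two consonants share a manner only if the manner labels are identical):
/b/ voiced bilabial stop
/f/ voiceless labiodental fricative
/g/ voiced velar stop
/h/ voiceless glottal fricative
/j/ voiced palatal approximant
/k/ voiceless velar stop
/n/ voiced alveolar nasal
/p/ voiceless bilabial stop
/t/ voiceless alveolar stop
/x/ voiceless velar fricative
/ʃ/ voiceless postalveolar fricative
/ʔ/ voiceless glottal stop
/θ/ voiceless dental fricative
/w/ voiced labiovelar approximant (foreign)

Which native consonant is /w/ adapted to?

/j/ is closest: same manner (approximant), place distance 2 (labiovelar→palatal), same voicing; total 2. Next closest is /g/ at distance 5.

j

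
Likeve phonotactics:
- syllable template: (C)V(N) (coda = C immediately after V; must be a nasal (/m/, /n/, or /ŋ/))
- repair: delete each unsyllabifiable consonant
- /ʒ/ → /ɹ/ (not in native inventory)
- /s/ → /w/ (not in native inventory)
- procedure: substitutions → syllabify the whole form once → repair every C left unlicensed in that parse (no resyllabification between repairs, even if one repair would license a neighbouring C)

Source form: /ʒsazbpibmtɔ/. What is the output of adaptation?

Substitution: /ʒ/ → /ɹ/, /s/ → /w/, giving /ɹwazbpibmtɔ/.
Syllabifying with onset maximization leaves /ɹ/, /z/, /b/, /b/, /m/ stranded (only a nasal (/m/, /n/, or /ŋ/) is licensed in coda position; onsets are limited to one consonant).
Deletion applies to /ɹ/, /z/, /b/, /b/, /m/.

wapitɔ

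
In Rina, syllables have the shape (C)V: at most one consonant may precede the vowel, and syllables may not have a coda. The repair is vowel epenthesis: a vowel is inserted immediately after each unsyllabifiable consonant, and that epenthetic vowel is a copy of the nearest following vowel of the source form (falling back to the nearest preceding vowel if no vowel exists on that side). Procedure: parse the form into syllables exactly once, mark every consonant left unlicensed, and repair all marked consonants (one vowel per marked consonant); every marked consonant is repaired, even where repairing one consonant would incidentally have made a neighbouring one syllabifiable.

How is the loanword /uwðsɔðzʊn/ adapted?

uwɔðɔsɔðʊzʊnʊ

The consonants /w/, /ð/, /ð/, /n/ cannot be parsed into a legal (C)V syllable (no codas are permitted; onsets are limited to one consonant).
Each unlicensed consonant becomes the onset of a new syllable: /w/ → /wɔ/, /ð/ → /ðɔ/, /ð/ → /ðʊ/, /n/ → /nʊ/.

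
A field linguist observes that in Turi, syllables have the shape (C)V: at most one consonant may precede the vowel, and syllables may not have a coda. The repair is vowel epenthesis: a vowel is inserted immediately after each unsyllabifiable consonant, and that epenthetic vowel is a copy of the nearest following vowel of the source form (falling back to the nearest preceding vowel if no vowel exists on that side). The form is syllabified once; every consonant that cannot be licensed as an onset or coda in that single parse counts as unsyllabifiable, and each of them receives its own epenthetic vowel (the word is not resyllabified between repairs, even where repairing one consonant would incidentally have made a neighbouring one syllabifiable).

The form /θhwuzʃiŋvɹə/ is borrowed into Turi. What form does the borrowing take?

θuhuwuziʃiŋəvəɹə

The consonants /θ/, /h/, /z/, /ŋ/, /v/ cannot be parsed into a legal (C)V syllable (no codas are permitted; onsets are limited to one consonant).
Inserting the epenthetic vowel yields /θ/ → /θu/, /h/ → /hu/, /z/ → /zi/, /ŋ/ → /ŋə/, /v/ → /və/.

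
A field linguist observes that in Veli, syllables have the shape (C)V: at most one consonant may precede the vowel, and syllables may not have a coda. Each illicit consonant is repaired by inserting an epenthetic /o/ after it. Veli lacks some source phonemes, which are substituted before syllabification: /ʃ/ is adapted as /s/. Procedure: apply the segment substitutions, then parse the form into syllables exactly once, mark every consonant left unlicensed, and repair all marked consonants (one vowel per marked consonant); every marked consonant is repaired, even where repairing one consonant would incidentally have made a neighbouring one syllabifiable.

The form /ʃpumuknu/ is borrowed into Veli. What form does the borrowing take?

sopumukonu

Substitution: /ʃ/ → /s/, giving /spumuknu/.
Under (C)V, the unsyllabifiable consonants are /s/, /k/ (no codas are permitted; onsets are limited to one consonant).
Epenthesis after each stranded consonant: /s/ → /so/, /k/ → /ko/.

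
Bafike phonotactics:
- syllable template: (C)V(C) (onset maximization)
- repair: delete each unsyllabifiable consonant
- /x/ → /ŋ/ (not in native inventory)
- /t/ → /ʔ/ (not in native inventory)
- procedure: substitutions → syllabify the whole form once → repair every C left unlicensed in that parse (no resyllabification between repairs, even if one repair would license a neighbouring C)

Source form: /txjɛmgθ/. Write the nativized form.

jɛm

Substitution: /t/ → /ʔ/, /x/ → /ŋ/, giving /ʔŋjɛmgθ/.
The consonants /ʔ/, /ŋ/, /g/, /θ/ cannot be parsed into a legal (C)V(C) syllable (at most one coda consonant is licensed; onsets are limited to one consonant).
Each unlicensed consonant is deleted: /ʔ/, /ŋ/, /g/, /θ/.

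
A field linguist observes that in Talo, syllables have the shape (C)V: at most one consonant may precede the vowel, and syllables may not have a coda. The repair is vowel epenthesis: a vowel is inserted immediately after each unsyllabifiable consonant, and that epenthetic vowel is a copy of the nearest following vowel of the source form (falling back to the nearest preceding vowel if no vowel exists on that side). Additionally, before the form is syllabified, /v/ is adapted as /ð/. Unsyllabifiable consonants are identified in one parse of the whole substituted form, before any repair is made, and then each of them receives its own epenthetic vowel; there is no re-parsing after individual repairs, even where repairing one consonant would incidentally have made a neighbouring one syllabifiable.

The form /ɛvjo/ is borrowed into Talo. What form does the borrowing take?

ɛðojo

Substitution: /v/ → /ð/, giving /ɛðjo/.
The consonants /ð/ cannot be parsed into a legal (C)V syllable (no codas are permitted; onsets are limited to one consonant).
Each unlicensed consonant becomes the onset of a new syllable: /ð/ → /ðo/.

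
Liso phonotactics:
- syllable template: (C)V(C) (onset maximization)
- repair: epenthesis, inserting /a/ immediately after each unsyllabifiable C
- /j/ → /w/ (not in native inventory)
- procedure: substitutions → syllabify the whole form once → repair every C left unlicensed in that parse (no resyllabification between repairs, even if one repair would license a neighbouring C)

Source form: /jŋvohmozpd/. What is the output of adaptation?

waŋavohmozpada

Substitution: /j/ → /w/, giving /wŋvohmozpd/.
The consonants /w/, /ŋ/, /p/, /d/ cannot be parsed into a legal (C)V(C) syllable (at most one coda consonant is licensed; onsets are limited to one consonant).
Epenthesis after each stranded consonant: /w/ → /wa/, /ŋ/ → /ŋa/, /p/ → /pa/, /d/ → /da/.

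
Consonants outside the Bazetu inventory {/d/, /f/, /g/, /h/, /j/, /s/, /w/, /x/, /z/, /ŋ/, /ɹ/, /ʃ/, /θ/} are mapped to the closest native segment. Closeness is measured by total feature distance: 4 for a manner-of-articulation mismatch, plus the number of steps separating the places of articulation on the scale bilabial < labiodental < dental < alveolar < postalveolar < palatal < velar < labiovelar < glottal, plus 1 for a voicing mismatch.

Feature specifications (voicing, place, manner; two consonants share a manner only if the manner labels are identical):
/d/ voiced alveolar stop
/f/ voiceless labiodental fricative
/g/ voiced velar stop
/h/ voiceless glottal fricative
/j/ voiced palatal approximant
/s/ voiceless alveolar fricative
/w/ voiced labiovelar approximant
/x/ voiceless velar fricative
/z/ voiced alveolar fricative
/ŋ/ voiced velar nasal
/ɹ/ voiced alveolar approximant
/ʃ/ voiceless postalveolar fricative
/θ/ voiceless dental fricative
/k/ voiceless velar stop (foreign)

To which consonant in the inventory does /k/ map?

g

/g/ is closest: same manner (stop), place distance 0 (velar→velar), voicing differs (+1); total 1. Next closest is /d/ at distance 4.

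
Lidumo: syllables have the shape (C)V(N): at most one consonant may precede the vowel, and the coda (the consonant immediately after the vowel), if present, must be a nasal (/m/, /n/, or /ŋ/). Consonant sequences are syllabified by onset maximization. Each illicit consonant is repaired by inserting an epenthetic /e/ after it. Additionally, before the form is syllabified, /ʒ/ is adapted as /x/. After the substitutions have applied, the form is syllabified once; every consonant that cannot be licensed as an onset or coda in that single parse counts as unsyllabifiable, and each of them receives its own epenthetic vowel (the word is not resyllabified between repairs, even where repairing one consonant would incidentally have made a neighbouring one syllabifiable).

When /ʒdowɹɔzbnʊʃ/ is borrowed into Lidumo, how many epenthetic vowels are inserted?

After substitution the input is /xdowɹɔzbnʊʃ/.
The unsyllabifiable consonants are /x/, /w/, /z/, /b/, /ʃ/; each receives one epenthetic vowel.

5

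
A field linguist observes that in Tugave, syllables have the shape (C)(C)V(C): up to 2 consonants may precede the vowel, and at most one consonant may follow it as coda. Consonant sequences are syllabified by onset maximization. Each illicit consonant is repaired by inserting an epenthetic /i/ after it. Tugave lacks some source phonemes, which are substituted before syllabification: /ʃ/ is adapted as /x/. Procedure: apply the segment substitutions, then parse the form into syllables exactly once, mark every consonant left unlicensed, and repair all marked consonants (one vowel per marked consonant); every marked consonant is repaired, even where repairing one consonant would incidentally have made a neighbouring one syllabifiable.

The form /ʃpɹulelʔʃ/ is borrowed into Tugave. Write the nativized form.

xipɹulelʔixi

Substitution: /ʃ/ → /x/, giving /xpɹulelʔx/.
The consonants /x/, /ʔ/, /x/ cannot be parsed into a legal (C)(C)V(C) syllable (at most one coda consonant is licensed; onsets may contain at most 2 consonants).
Each unlicensed consonant becomes the onset of a new syllable: /x/ → /xi/, /ʔ/ → /ʔi/, /x/ → /xi/.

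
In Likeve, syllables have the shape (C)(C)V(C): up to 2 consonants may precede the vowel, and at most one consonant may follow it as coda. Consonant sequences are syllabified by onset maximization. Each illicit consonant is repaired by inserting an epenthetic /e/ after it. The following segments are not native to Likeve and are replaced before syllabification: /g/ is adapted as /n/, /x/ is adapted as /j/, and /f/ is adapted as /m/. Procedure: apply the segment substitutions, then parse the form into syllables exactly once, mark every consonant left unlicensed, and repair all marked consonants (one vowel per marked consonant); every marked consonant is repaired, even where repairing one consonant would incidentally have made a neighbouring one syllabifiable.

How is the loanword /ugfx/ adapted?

unmeje

Substitution: /g/ → /n/, /f/ → /m/, /x/ → /j/, giving /unmj/.
The consonants /m/, /j/ cannot be parsed into a legal (C)(C)V(C) syllable (at most one coda consonant is licensed; onsets may contain at most 2 consonants).
Epenthesis after each stranded consonant: /m/ → /me/, /j/ → /je/.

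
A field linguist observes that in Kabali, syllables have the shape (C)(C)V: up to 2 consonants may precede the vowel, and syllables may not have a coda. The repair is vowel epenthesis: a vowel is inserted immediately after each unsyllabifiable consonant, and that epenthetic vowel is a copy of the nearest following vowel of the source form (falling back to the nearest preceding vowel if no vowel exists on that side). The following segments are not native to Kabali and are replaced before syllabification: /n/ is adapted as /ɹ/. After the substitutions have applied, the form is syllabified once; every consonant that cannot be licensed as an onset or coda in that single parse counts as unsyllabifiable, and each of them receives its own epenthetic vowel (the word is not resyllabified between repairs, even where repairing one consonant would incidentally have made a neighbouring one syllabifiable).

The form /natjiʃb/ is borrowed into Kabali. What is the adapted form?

ɹatjiʃibi

Substitution: /n/ → /ɹ/, giving /ɹatjiʃb/.
Syllabifying with onset maximization leaves /ʃ/, /b/ stranded (no codas are permitted; onsets may contain at most 2 consonants).
Inserting the epenthetic vowel yields /ʃ/ → /ʃi/, /b/ → /bi/.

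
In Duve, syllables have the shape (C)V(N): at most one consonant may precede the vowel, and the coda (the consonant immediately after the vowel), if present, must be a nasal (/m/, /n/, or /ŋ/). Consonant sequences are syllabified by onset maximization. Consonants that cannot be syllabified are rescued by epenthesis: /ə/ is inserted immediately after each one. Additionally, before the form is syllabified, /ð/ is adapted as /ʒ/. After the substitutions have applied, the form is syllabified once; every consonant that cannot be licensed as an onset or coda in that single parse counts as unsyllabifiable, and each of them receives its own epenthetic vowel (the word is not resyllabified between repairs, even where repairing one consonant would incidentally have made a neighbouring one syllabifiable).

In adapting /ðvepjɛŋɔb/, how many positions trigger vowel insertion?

3

After substitution the input is /ʒvepjɛŋɔb/.
The unsyllabifiable consonants are /ʒ/, /p/, /b/; each receives one epenthetic vowel.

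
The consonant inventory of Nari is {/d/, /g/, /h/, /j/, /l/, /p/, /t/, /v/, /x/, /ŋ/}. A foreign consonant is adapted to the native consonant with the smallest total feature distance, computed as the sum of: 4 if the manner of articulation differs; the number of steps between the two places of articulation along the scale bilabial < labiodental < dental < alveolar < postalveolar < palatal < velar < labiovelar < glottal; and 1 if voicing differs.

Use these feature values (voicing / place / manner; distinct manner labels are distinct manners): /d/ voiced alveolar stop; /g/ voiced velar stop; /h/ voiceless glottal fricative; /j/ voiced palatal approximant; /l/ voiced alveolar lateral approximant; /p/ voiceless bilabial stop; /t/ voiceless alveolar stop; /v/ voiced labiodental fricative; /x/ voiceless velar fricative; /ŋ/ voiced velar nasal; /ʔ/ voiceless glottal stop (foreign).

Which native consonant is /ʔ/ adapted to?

/g/ is closest: same manner (stop), place distance 2 (glottal→velar), voicing differs (+1); total 3. Next closest is /h/ at distance 4.

g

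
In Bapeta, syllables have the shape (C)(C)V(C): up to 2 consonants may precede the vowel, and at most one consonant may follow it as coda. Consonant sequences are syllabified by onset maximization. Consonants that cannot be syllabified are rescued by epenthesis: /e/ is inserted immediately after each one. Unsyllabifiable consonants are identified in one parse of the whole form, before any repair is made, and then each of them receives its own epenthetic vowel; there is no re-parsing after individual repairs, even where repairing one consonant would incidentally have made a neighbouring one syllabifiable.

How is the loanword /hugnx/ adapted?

hugnexe

The consonants /n/, /x/ cannot be parsed into a legal (C)(C)V(C) syllable (at most one coda consonant is licensed; onsets may contain at most 2 consonants).
Epenthesis after each stranded consonant: /n/ → /ne/, /x/ → /xe/.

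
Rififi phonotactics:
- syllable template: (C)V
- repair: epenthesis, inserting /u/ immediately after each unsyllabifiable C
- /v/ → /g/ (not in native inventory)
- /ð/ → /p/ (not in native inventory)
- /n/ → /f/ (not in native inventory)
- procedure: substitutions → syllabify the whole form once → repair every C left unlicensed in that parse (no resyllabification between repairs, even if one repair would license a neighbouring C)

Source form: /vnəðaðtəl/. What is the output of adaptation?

Substitution: /v/ → /g/, /n/ → /f/, /ð/ → /p/, giving /gfəpaptəl/.
The consonants /g/, /p/, /l/ cannot be parsed into a legal (C)V syllable (no codas are permitted; onsets are limited to one consonant).
Inserting the epenthetic vowel yields /g/ → /gu/, /p/ → /pu/, /l/ → /lu/.

gufəpaputəlu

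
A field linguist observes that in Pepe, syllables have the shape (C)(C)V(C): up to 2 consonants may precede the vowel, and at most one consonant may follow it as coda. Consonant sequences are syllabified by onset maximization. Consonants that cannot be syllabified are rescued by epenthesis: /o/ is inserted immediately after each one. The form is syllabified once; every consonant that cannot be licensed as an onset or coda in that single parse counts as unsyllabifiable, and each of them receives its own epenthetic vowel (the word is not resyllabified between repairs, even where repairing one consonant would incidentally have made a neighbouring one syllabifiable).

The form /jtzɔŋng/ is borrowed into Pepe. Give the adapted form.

Syllabifying with onset maximization leaves /j/, /n/, /g/ stranded (at most one coda consonant is licensed; onsets may contain at most 2 consonants).
Epenthesis after each stranded consonant: /j/ → /jo/, /n/ → /no/, /g/ → /go/.

jotzɔŋnogo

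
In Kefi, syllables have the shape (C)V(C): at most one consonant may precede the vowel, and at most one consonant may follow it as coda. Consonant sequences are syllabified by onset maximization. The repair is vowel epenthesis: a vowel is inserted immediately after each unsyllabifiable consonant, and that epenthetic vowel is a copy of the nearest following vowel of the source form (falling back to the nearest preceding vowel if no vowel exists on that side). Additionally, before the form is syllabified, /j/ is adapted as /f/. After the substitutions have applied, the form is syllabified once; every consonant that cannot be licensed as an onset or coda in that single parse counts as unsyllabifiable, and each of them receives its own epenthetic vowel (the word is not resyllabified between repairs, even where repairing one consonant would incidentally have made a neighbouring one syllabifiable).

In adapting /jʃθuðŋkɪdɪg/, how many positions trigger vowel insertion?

3

After substitution the input is /fʃθuðŋkɪdɪg/.
The unsyllabifiable consonants are /f/, /ʃ/, /ŋ/; each receives one epenthetic vowel.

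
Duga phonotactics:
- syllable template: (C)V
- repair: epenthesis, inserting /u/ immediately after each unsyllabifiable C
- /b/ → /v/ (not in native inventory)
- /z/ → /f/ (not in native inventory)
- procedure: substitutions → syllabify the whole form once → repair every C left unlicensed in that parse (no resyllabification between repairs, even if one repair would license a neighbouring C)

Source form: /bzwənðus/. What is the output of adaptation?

vufuwənuðusu

Substitution: /b/ → /v/, /z/ → /f/, giving /vfwənðus/.
Under (C)V, the unsyllabifiable consonants are /v/, /f/, /n/, /s/ (no codas are permitted; onsets are limited to one consonant).
Epenthesis after each stranded consonant: /v/ → /vu/, /f/ → /fu/, /n/ → /nu/, /s/ → /su/.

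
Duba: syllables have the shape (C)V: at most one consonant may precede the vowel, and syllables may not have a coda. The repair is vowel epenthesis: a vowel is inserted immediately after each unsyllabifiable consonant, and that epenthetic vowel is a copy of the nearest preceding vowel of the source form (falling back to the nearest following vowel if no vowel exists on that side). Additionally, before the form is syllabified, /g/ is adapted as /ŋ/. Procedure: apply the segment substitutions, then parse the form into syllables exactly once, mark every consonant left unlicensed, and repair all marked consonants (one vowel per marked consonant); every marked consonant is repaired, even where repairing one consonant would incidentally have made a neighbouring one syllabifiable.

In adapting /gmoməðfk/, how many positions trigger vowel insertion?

After substitution the input is /ŋmoməðfk/.
The unsyllabifiable consonants are /ŋ/, /ð/, /f/, /k/; each receives one epenthetic vowel.

4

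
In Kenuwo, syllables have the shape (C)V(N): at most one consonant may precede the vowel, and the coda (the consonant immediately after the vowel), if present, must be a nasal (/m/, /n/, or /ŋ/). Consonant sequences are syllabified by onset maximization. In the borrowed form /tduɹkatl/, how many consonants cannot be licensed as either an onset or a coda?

4

Under (C)V(N), the unsyllabifiable consonants are /t/, /ɹ/, /t/, /l/ (only a nasal (/m/, /n/, or /ŋ/) is licensed in coda position; onsets are limited to one consonant).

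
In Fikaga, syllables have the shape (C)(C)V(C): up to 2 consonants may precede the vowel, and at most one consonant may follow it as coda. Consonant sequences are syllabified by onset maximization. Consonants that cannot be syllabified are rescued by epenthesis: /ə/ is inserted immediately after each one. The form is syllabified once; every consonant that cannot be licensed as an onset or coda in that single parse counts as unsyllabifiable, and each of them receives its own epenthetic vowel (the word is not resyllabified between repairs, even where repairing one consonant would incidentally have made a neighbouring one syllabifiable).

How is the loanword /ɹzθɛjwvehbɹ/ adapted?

ɹəzθɛjwvehbəɹə

Under (C)(C)V(C), the unsyllabifiable consonants are /ɹ/, /b/, /ɹ/ (at most one coda consonant is licensed; onsets may contain at most 2 consonants).
Each unlicensed consonant becomes the onset of a new syllable: /ɹ/ → /ɹə/, /b/ → /bə/, /ɹ/ → /ɹə/.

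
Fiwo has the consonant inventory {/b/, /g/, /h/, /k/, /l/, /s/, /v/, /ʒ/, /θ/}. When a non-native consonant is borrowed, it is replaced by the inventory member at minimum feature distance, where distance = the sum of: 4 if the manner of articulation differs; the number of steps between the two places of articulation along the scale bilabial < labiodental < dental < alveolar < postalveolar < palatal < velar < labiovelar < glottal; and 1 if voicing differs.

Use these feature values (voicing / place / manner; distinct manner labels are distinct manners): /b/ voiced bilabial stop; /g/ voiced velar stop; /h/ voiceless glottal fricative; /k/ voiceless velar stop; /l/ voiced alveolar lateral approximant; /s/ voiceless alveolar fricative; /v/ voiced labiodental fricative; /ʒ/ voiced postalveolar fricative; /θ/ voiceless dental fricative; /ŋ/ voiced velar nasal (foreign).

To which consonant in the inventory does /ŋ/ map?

/g/ is closest: manner differs (nasal→stop, +4), place distance 0 (velar→velar), same voicing; total 4. Next closest is /k/ at distance 5.

g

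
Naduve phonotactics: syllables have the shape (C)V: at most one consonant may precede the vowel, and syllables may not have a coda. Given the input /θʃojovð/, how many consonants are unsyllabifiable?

Syllabifying with onset maximization leaves /θ/, /v/, /ð/ stranded (no codas are permitted; onsets are limited to one consonant).

3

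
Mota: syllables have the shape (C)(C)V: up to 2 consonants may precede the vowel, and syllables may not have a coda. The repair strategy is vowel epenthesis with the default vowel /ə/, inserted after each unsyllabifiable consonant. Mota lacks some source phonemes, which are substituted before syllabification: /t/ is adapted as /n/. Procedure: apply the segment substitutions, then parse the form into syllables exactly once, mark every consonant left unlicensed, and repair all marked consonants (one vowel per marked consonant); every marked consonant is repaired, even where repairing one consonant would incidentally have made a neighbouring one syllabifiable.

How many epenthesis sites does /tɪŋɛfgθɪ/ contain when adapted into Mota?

After substitution the input is /nɪŋɛfgθɪ/.
The unsyllabifiable consonants are /f/; each receives one epenthetic vowel.

1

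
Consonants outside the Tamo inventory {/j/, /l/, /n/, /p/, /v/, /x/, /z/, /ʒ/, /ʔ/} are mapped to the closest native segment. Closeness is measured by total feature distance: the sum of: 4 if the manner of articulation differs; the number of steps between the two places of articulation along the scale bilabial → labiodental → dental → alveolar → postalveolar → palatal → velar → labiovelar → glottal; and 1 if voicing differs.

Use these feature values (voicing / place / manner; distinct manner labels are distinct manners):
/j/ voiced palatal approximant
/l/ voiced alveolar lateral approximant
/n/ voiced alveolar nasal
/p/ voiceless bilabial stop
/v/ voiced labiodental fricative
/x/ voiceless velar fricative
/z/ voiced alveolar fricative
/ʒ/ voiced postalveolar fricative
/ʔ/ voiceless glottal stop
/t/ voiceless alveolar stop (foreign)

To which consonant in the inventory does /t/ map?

/p/ is closest: same manner (stop), place distance 3 (alveolar→bilabial), same voicing; total 3. Next closest is /l/ at distance 5.

p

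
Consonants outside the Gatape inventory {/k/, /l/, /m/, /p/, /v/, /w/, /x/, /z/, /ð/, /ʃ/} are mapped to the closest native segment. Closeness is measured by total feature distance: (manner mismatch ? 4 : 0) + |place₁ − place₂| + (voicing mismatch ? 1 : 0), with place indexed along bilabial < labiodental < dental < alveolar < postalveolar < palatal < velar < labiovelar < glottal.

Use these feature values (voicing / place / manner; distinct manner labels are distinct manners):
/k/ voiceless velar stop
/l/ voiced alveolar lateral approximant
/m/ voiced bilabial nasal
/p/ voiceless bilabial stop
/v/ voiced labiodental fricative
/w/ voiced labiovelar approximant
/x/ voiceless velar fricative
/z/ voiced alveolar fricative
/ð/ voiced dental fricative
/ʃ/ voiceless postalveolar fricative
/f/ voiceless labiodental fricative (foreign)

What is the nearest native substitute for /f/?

/v/ is closest: same manner (fricative), place distance 0 (labiodental→labiodental), voicing differs (+1); total 1. Next closest is /ð/ at distance 2.

v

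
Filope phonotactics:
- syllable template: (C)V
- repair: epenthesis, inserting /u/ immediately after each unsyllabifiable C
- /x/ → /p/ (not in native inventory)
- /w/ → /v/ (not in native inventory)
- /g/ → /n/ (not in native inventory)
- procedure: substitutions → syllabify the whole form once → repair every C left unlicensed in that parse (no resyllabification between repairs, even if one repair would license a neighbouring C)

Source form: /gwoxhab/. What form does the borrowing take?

nuvopuhabu

Substitution: /g/ → /n/, /w/ → /v/, /x/ → /p/, giving /nvophab/.
The consonants /n/, /p/, /b/ cannot be parsed into a legal (C)V syllable (no codas are permitted; onsets are limited to one consonant).
Epenthesis after each stranded consonant: /n/ → /nu/, /p/ → /pu/, /b/ → /bu/.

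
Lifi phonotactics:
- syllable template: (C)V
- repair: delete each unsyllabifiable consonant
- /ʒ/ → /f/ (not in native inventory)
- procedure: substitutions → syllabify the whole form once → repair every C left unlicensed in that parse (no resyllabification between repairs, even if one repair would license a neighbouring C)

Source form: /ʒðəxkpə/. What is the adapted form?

ðəpə

Substitution: /ʒ/ → /f/, giving /fðəxkpə/.
Under (C)V, the unsyllabifiable consonants are /f/, /x/, /k/ (no codas are permitted; onsets are limited to one consonant).
Deletion applies to /f/, /x/, /k/.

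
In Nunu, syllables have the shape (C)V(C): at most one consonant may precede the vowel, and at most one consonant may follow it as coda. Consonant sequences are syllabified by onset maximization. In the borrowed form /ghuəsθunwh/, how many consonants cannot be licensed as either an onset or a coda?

3

The consonants /g/, /w/, /h/ cannot be parsed into a legal (C)V(C) syllable (at most one coda consonant is licensed; onsets are limited to one consonant).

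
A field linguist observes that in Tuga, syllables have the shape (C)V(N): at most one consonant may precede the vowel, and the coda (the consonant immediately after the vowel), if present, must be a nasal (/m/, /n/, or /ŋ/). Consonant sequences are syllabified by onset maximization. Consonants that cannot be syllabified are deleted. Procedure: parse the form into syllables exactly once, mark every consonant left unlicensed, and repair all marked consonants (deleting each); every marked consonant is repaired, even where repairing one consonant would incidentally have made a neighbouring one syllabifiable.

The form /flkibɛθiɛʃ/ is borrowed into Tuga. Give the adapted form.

Under (C)V(N), the unsyllabifiable consonants are /f/, /l/, /ʃ/ (only a nasal (/m/, /n/, or /ŋ/) is licensed in coda position; onsets are limited to one consonant).
Deletion applies to /f/, /l/, /ʃ/.

kibɛθiɛ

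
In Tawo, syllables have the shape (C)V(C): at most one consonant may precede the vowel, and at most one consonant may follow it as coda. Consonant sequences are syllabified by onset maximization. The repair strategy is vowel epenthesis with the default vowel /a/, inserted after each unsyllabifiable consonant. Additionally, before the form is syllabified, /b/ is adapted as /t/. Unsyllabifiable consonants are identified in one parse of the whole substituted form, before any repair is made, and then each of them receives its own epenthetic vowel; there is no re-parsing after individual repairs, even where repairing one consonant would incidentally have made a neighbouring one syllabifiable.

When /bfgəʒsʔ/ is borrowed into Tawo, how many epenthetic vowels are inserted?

4

After substitution the input is /tfgəʒsʔ/.
The unsyllabifiable consonants are /t/, /f/, /s/, /ʔ/; each receives one epenthetic vowel.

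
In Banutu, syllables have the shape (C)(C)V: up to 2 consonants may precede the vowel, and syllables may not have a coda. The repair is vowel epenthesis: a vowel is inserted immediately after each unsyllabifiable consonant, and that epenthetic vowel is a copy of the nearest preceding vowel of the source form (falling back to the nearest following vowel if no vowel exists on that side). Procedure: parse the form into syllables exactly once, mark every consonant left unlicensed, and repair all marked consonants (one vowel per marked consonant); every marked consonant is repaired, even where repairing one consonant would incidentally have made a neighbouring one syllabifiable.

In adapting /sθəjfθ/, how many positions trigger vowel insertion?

The unsyllabifiable consonants are /j/, /f/, /θ/; each receives one epenthetic vowel.

3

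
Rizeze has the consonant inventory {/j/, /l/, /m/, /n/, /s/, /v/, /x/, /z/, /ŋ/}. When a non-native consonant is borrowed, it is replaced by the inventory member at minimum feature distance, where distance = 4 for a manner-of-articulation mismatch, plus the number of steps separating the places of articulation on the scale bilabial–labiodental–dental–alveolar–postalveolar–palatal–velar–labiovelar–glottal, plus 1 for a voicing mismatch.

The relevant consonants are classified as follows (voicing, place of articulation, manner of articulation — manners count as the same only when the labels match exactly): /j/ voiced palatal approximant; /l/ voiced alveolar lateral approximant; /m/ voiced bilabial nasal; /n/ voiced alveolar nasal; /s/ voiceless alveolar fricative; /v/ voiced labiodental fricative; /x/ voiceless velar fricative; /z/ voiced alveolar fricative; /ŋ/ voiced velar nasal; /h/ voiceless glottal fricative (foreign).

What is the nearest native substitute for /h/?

x

/x/ is closest: same manner (fricative), place distance 2 (glottal→velar), same voicing; total 2. Next closest is /s/ at distance 5.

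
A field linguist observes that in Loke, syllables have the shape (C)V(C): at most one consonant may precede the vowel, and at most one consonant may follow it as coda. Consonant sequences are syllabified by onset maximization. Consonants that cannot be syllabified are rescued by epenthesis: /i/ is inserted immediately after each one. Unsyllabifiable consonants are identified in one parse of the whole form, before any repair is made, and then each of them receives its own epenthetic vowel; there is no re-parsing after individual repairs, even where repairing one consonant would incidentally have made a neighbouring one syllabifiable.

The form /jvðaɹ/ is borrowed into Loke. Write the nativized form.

jiviðaɹ

The consonants /j/, /v/ cannot be parsed into a legal (C)V(C) syllable (at most one coda consonant is licensed; onsets are limited to one consonant).
Inserting the epenthetic vowel yields /j/ → /ji/, /v/ → /vi/.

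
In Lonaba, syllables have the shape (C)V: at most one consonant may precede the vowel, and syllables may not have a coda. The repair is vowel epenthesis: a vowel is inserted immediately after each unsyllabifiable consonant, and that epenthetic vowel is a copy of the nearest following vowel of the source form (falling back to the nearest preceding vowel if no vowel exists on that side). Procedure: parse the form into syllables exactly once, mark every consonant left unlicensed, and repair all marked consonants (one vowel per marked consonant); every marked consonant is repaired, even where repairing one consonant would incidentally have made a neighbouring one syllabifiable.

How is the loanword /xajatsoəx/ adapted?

Under (C)V, the unsyllabifiable consonants are /t/, /x/ (no codas are permitted; onsets are limited to one consonant).
Inserting the epenthetic vowel yields /t/ → /to/, /x/ → /xə/.

xajatosoəxə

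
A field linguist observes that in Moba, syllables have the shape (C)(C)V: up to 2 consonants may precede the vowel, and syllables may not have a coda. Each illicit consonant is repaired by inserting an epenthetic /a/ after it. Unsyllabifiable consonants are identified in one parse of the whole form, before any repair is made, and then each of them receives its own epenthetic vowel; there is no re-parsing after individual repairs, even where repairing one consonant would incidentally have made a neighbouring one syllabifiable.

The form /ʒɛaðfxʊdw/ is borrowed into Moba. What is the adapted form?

Syllabifying with onset maximization leaves /ð/, /d/, /w/ stranded (no codas are permitted; onsets may contain at most 2 consonants).
Inserting the epenthetic vowel yields /ð/ → /ða/, /d/ → /da/, /w/ → /wa/.

ʒɛaðafxʊdawa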